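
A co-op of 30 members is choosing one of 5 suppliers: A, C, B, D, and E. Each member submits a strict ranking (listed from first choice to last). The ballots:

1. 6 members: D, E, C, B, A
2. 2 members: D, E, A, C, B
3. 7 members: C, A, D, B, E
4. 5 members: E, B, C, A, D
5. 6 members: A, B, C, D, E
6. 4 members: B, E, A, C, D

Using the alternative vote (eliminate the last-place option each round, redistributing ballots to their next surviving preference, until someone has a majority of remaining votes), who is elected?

E

Round 1: A 6, C 7, B 4, D 8, E 5. Eliminate B.
Round 2: A 6, C 7, D 8, E 9. Eliminate A.
Round 3: C 13, D 8, E 9. Eliminate D.
Round 4: C 13, E 17. E has a majority.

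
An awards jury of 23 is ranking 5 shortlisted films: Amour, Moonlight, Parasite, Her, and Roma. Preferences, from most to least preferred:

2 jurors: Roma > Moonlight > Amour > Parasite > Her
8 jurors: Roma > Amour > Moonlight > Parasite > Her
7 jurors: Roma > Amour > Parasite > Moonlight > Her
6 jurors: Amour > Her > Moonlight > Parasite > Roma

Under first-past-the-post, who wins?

First-place votes: Amour 6, Moonlight 0, Parasite 0, Her 0, Roma 17.
Roma has the most first-place votes.

Roma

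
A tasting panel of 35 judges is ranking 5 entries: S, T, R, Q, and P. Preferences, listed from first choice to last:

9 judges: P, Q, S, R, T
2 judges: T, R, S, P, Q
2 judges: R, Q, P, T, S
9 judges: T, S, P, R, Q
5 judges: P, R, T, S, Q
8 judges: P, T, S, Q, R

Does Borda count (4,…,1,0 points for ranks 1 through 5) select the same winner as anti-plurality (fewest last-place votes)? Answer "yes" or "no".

yes

Borda — scores: S 70, T 80, R 47, Q 41, P 112. Winner: P.
Anti-plurality — last-place votes: S 2, T 9, R 8, Q 16, P 0. Winner: P.
The two methods agree.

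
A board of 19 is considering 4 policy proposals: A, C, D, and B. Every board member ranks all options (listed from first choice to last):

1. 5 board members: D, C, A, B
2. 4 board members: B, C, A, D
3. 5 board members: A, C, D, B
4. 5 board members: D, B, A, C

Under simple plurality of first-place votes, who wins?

D

First-place votes: A 5, C 0, D 10, B 4.
D has the most first-place votes.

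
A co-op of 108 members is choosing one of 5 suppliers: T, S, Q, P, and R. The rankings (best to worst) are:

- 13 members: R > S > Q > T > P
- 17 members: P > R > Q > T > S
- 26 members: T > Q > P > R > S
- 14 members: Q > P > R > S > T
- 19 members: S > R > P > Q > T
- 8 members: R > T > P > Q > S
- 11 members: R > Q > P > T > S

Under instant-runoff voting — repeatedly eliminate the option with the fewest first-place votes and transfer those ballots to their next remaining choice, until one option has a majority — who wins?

Round 1: T 26, S 19, Q 14, P 17, R 32. Eliminate Q.
Round 2: T 26, S 19, P 31, R 32. Eliminate S.
Round 3: T 26, P 31, R 51. Eliminate T.
Round 4: P 57, R 51. P has a majority.

P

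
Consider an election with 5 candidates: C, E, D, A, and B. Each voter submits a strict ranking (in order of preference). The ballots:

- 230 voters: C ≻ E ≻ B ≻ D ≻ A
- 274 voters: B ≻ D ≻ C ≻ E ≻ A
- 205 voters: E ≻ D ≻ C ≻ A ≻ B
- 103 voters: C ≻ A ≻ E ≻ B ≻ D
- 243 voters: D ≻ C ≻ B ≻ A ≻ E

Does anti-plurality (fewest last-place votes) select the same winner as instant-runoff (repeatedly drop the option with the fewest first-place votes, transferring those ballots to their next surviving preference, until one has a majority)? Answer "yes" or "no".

no

Anti-plurality — last-place votes: C 0, E 243, D 103, A 504, B 205. Winner: C.
Instant-runoff — R1 C 333, E 205, D 243, A 0, B 274 (A out); R2 C 333, E 205, D 243, B 274 (E out); R3 C 333, D 448, B 274 (B out); R4 C 333, D 722 (D winner). Winner: D.
The two methods disagree.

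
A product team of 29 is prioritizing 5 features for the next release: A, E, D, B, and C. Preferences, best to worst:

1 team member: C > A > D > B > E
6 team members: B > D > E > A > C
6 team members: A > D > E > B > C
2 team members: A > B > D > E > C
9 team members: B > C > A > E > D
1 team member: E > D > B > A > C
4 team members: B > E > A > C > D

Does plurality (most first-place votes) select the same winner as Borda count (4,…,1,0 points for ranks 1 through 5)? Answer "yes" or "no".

Plurality — first-place votes: A 8, E 1, D 0, B 19, C 1. Winner: B.
Borda — scores: A 68, E 51, D 45, B 91, C 35. Winner: B.
The two methods agree.

yes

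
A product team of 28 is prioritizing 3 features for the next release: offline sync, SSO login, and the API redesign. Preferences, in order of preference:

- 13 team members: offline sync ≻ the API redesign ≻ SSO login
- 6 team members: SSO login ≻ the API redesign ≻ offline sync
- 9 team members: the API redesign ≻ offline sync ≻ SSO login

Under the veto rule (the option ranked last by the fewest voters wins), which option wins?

the API redesign

Last-place votes: offline sync 6, SSO login 22, the API redesign 0.
the API redesign is ranked last by the fewest voters, so the API redesign wins.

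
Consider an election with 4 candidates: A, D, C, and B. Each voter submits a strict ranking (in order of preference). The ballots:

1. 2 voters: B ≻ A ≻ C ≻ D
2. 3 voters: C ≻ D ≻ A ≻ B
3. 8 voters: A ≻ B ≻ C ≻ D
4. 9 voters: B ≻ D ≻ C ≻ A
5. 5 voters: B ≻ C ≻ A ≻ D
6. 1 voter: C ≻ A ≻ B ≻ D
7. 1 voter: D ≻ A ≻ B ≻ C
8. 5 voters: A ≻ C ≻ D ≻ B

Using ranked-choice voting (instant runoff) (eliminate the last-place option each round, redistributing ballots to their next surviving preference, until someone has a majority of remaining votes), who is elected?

A

Round 1: A 13, D 1, C 4, B 16. Eliminate D.
Round 2: A 14, C 4, B 16. Eliminate C.
Round 3: A 18, B 16. A has a majority.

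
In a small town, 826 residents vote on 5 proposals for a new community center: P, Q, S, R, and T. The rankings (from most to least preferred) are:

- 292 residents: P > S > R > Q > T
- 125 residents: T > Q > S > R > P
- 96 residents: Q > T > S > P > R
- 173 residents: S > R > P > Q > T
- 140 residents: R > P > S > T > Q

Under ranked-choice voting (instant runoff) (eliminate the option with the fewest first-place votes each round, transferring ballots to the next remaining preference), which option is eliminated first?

Q

Round 1: P 292, Q 96, S 173, R 140, T 125. Eliminate Q.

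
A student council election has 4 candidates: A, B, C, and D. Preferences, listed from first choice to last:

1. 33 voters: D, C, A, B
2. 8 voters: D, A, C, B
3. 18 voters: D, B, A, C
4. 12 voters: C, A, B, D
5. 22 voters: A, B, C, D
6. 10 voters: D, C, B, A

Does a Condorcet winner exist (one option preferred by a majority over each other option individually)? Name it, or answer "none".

D

D vs A: 69–34 for D.
D vs B: 69–34 for D.
D vs C: 69–34 for D.
D beats every other option head-to-head.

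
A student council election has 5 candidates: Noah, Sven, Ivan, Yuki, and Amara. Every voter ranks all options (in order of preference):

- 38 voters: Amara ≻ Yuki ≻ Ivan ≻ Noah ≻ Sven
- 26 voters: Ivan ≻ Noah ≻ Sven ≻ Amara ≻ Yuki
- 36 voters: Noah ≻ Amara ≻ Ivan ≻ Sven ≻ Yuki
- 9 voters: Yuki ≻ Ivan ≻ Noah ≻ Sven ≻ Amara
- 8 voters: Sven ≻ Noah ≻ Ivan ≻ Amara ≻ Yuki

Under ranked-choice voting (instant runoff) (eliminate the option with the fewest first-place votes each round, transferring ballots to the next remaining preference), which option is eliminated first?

Sven

Round 1: Noah 36, Sven 8, Ivan 26, Yuki 9, Amara 38. Eliminate Sven.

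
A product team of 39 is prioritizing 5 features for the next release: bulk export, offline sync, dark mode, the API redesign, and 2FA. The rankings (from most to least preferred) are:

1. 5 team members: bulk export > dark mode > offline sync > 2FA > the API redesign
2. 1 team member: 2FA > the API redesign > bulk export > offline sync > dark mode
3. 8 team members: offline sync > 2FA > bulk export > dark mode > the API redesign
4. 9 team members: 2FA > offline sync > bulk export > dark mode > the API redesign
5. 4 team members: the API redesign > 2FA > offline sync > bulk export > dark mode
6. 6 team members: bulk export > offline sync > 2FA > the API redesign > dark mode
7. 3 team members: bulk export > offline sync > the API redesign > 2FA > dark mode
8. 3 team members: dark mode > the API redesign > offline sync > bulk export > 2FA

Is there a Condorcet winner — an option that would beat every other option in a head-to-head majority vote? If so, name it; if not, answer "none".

offline sync

offline sync vs bulk export: 24–15 for offline sync.
offline sync vs dark mode: 31–8 for offline sync.
offline sync vs the API redesign: 31–8 for offline sync.
offline sync vs 2FA: 25–14 for offline sync.
offline sync beats every other option head-to-head.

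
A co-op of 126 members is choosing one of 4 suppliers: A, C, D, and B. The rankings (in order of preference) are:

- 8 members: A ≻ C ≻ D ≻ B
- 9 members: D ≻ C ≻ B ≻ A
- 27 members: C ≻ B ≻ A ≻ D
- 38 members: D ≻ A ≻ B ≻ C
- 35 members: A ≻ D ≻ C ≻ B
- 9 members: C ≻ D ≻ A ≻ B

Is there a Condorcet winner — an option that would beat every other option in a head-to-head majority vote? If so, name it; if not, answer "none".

A

A vs C: 81–45 for A.
A vs D: 70–56 for A.
A vs B: 90–36 for A.
A beats every other option head-to-head.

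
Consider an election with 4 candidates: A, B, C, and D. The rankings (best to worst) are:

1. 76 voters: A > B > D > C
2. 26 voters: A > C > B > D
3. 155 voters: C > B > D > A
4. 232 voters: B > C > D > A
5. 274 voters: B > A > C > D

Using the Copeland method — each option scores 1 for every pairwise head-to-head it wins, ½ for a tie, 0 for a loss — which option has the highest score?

A: loses to B, C, and D → score 0.
B: beats A, C, and D → score 3.
C: beats A and D; loses to B → score 2.
D: beats A; loses to B and C → score 1.
B has the best pairwise record.

B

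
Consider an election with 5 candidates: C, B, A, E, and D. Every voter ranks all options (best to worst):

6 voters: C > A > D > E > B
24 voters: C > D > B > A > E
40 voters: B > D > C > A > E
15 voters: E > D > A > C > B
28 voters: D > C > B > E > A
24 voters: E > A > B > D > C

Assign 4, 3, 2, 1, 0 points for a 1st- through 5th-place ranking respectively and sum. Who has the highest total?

C: 6·4 + 24·4 + 40·2 + 15·1 + 28·3 + 24·0 = 299
B: 6·0 + 24·2 + 40·4 + 15·0 + 28·2 + 24·2 = 312
A: 6·3 + 24·1 + 40·1 + 15·2 + 28·0 + 24·3 = 184
E: 6·1 + 24·0 + 40·0 + 15·4 + 28·1 + 24·4 = 190
D: 6·2 + 24·3 + 40·3 + 15·3 + 28·4 + 24·1 = 385
D has the highest Borda score (385).

D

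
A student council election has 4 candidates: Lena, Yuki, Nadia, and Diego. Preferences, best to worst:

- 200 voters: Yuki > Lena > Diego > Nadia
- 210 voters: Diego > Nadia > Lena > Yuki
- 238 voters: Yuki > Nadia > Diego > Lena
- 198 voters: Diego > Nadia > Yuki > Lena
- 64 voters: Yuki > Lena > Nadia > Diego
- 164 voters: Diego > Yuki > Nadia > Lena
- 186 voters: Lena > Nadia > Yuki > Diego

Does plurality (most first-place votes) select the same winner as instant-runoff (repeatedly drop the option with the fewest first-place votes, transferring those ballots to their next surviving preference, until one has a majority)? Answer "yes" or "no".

no

Plurality — first-place votes: Lena 186, Yuki 502, Nadia 0, Diego 572. Winner: Diego.
Instant-runoff — R1 Lena 186, Yuki 502, Nadia 0, Diego 572 (Nadia out); R2 Lena 186, Yuki 502, Diego 572 (Lena out); R3 Yuki 688, Diego 572 (Yuki winner). Winner: Yuki.
The two methods disagree.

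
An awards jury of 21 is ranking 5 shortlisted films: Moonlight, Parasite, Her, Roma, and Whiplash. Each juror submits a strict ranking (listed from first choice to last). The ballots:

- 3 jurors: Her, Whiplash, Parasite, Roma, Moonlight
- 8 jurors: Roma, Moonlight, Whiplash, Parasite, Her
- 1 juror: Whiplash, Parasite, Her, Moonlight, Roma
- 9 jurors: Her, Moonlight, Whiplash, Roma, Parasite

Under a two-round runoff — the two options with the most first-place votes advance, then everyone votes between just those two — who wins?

Her

Round 1 first-place votes: Moonlight 0, Parasite 0, Her 12, Roma 8, Whiplash 1.
Her and Roma advance.
Runoff: Her is preferred to Roma by 13 voters; Roma by 8.
Her wins the runoff.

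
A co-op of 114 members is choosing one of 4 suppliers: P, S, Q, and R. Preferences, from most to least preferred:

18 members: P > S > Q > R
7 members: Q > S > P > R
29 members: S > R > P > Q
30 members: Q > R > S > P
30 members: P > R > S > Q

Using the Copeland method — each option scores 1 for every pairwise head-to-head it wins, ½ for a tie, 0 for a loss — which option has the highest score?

R

P: beats Q; loses to S and R → score 1.
S: beats P and Q; loses to R → score 2.
Q: loses to P, S, and R → score 0.
R: beats P, S, and Q → score 3.
R has the best pairwise record.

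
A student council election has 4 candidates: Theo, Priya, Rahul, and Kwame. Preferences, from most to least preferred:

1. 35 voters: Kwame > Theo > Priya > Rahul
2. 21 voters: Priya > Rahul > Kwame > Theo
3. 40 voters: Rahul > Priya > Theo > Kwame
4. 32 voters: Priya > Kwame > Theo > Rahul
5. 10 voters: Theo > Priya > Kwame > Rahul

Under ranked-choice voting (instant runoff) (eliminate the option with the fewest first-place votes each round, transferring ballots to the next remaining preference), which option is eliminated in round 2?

Round 1: Theo 10, Priya 53, Rahul 40, Kwame 35. Eliminate Theo.
Round 2: Priya 63, Rahul 40, Kwame 35. Eliminate Kwame.

Kwame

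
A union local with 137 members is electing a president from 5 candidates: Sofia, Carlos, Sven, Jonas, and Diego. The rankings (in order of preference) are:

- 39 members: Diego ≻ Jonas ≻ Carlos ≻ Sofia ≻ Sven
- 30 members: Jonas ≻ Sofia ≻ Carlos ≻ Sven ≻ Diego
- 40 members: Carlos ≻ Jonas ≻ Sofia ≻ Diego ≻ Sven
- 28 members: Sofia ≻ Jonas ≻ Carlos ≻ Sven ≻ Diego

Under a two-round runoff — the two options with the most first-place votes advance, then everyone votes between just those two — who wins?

Carlos

Round 1 first-place votes: Sofia 28, Carlos 40, Sven 0, Jonas 30, Diego 39.
Carlos and Diego advance.
Runoff: Carlos is preferred to Diego by 98 voters; Diego by 39.
Carlos wins the runoff.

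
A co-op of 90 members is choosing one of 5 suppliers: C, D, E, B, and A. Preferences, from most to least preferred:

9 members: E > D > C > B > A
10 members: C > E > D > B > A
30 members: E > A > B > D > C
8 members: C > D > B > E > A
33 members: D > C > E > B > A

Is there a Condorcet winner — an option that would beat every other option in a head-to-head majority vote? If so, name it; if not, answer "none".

none

Checking pairwise contests:
D beats C 72–18.
E beats D 49–41.
C beats E 51–39.
C beats B 60–30.
C beats A 60–30.
Every option loses at least one head-to-head, so there is no Condorcet winner.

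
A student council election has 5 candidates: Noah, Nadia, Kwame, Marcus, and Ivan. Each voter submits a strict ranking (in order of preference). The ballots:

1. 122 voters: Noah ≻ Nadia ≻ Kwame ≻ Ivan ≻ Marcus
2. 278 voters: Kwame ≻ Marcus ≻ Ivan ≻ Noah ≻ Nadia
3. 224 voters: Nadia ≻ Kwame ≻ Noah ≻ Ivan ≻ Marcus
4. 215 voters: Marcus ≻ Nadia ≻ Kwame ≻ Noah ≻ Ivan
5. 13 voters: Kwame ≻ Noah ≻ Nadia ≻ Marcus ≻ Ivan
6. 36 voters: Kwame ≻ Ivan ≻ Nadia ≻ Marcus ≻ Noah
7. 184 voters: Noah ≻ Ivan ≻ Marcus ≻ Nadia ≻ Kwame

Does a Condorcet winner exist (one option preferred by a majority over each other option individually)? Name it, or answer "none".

Checking pairwise contests:
Kwame beats Noah 766–306.
Noah beats Nadia 597–475.
Nadia beats Kwame 745–327.
Noah beats Marcus 543–529.
Noah beats Ivan 758–314.
Every option loses at least one head-to-head, so there is no Condorcet winner.

none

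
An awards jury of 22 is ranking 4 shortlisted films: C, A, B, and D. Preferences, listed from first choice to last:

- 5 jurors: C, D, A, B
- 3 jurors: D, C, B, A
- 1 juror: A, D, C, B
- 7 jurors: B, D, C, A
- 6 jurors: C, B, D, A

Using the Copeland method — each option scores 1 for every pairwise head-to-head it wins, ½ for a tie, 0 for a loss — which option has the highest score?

C: beats A and B; ties D → score 2.5.
A: loses to C, B, and D → score 0.
B: beats A and D; loses to C → score 2.
D: beats A; ties C; loses to B → score 1.5.
C has the best pairwise record.

C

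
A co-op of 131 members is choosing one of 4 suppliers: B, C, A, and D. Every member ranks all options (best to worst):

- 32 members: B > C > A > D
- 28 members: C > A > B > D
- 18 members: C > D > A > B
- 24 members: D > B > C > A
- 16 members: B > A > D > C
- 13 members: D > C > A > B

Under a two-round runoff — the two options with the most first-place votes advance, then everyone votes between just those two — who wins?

Round 1 first-place votes: B 48, C 46, A 0, D 37.
B and C advance.
Runoff: B is preferred to C by 72 voters; C by 59.
B wins the runoff.

B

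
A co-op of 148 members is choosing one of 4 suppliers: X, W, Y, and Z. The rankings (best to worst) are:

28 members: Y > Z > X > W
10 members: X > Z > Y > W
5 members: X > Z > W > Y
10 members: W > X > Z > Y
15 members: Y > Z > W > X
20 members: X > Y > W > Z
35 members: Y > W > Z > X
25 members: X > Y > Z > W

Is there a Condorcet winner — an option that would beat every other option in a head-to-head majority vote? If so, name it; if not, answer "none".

Y

Y vs X: 78–70 for Y.
Y vs W: 133–15 for Y.
Y vs Z: 123–25 for Y.
Y beats every other option head-to-head.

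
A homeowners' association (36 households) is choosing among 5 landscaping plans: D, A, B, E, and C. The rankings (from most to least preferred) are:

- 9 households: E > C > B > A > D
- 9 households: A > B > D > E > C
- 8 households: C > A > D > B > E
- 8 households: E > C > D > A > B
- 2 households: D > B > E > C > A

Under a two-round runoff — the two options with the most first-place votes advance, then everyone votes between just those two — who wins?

Round 1 first-place votes: D 2, A 9, B 0, E 17, C 8.
E and A advance.
Runoff: E is preferred to A by 19 voters; A by 17.
E wins the runoff.

E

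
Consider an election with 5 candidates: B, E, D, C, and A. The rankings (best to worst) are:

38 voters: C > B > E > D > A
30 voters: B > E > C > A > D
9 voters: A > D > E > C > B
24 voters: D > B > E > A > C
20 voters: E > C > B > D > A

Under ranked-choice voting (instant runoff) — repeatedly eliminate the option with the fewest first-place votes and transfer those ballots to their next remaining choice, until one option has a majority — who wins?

C

Round 1: B 30, E 20, D 24, C 38, A 9. Eliminate A.
Round 2: B 30, E 20, D 33, C 38. Eliminate E.
Round 3: B 30, D 33, C 58. Eliminate B.
Round 4: D 33, C 88. C has a majority.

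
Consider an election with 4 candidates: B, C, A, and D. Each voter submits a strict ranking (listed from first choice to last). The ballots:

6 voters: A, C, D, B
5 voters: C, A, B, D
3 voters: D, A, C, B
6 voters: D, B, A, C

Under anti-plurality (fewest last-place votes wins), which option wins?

A

Last-place votes: B 9, C 6, A 0, D 5.
A is ranked last by the fewest voters, so A wins.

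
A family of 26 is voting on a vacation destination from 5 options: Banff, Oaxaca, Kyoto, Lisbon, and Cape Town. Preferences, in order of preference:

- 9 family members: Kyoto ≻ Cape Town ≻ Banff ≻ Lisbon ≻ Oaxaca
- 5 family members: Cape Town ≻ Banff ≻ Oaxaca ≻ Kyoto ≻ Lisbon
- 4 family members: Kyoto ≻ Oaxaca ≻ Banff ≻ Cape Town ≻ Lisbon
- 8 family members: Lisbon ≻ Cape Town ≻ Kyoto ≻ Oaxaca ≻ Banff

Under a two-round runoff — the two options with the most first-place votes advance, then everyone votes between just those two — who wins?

Round 1 first-place votes: Banff 0, Oaxaca 0, Kyoto 13, Lisbon 8, Cape Town 5.
Kyoto and Lisbon advance.
Runoff: Kyoto is preferred to Lisbon by 18 voters; Lisbon by 8.
Kyoto wins the runoff.

Kyoto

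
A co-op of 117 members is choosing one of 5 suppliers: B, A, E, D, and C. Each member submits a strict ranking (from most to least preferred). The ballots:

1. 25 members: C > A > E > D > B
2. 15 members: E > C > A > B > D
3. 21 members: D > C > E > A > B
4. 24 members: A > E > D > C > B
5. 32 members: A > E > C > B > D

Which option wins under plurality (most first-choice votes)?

A

First-place votes: B 0, A 56, E 15, D 21, C 25.
A has the most first-place votes.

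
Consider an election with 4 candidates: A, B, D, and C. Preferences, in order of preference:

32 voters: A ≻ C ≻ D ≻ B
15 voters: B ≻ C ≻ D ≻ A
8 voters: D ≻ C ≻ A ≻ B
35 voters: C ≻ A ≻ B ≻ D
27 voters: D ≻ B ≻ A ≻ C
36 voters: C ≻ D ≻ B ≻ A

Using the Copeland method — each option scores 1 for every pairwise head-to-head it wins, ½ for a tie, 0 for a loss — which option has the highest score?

A: loses to B, D, and C → score 0.
B: beats A; loses to D and C → score 1.
D: beats A and B; loses to C → score 2.
C: beats A, B, and D → score 3.
C has the best pairwise record.

C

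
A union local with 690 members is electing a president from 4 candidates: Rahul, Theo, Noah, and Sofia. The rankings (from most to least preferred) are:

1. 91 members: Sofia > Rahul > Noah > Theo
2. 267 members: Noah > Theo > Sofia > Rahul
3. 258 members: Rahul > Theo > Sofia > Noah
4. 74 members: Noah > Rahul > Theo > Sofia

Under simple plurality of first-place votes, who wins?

First-place votes: Rahul 258, Theo 0, Noah 341, Sofia 91.
Noah has the most first-place votes.

Noah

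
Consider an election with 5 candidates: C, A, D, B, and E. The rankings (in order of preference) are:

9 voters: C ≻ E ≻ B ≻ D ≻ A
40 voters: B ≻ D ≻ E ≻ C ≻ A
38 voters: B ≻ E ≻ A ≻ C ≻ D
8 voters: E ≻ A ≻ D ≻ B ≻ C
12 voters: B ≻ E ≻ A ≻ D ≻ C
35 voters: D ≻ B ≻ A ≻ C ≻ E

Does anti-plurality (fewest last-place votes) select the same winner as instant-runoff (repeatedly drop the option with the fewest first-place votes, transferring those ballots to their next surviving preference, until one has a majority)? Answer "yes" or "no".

Anti-plurality — last-place votes: C 20, A 49, D 38, B 0, E 35. Winner: B.
Instant-runoff — R1 C 9, A 0, D 35, B 90, E 8 (B winner). Winner: B.
The two methods agree.

yes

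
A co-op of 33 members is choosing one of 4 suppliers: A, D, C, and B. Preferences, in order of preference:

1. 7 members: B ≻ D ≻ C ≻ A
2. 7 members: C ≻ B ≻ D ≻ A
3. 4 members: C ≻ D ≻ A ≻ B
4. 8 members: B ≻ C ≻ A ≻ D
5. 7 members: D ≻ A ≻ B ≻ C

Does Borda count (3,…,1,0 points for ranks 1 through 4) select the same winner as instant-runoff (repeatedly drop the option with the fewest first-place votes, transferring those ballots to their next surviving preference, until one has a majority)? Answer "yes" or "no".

yes

Borda — scores: A 26, D 50, C 56, B 66. Winner: B.
Instant-runoff — R1 A 0, D 7, C 11, B 15 (A out); R2 D 7, C 11, B 15 (D out); R3 C 11, B 22 (B winner). Winner: B.
The two methods agree.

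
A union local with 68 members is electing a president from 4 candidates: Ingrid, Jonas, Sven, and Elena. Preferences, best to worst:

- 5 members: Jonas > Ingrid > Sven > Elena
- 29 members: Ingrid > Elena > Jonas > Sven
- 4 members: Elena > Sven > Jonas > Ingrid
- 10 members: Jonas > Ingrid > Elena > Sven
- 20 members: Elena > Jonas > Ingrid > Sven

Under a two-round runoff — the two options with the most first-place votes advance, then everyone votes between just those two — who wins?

Ingrid

Round 1 first-place votes: Ingrid 29, Jonas 15, Sven 0, Elena 24.
Ingrid and Elena advance.
Runoff: Ingrid is preferred to Elena by 44 voters; Elena by 24.
Ingrid wins the runoff.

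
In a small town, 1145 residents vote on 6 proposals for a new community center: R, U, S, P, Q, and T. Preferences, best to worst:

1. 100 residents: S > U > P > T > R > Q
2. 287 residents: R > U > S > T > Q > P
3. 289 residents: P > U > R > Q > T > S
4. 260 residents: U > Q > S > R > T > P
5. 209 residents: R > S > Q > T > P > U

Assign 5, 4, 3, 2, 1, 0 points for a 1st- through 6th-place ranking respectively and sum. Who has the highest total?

R: 100·1 + 287·5 + 289·3 + 260·2 + 209·5 = 3967
U: 100·4 + 287·4 + 289·4 + 260·5 + 209·0 = 4004
S: 100·5 + 287·3 + 289·0 + 260·3 + 209·4 = 2977
P: 100·3 + 287·0 + 289·5 + 260·0 + 209·1 = 1954
Q: 100·0 + 287·1 + 289·2 + 260·4 + 209·3 = 2532
T: 100·2 + 287·2 + 289·1 + 260·1 + 209·2 = 1741
U has the highest Borda score (4004).

U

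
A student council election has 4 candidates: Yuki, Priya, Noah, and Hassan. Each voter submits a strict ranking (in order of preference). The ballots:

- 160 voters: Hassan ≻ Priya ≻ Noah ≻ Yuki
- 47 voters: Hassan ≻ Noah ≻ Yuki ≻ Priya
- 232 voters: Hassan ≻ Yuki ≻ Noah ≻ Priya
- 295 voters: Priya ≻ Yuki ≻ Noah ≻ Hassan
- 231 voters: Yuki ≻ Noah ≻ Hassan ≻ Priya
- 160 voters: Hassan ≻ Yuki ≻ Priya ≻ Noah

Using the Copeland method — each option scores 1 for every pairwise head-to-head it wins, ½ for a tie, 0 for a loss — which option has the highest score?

Yuki: beats Priya and Noah; loses to Hassan → score 2.
Priya: beats Noah; loses to Yuki and Hassan → score 1.
Noah: loses to Yuki, Priya, and Hassan → score 0.
Hassan: beats Yuki, Priya, and Noah → score 3.
Hassan has the best pairwise record.

Hassan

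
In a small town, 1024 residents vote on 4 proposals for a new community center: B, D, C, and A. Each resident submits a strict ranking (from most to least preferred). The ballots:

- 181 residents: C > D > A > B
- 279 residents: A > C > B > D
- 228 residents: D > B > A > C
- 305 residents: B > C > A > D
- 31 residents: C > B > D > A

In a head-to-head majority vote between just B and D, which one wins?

Voters preferring B to D: 615; preferring D to B: 409.
B wins the head-to-head.

B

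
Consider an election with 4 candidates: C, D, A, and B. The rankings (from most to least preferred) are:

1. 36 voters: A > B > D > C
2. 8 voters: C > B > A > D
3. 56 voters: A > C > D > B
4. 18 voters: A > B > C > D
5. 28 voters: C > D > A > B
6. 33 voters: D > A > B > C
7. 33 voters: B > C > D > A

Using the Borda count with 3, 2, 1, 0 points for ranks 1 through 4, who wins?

A

C: 36·0 + 8·3 + 56·2 + 18·1 + 28·3 + 33·0 + 33·2 = 304
D: 36·1 + 8·0 + 56·1 + 18·0 + 28·2 + 33·3 + 33·1 = 280
A: 36·3 + 8·1 + 56·3 + 18·3 + 28·1 + 33·2 + 33·0 = 432
B: 36·2 + 8·2 + 56·0 + 18·2 + 28·0 + 33·1 + 33·3 = 256
A has the highest Borda score (432).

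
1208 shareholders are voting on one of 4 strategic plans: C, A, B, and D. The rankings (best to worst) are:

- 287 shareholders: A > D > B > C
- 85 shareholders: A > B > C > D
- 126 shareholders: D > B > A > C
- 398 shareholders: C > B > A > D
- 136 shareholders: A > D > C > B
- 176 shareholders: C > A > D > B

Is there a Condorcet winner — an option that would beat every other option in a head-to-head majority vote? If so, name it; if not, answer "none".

A vs C: 634–574 for A.
A vs B: 684–524 for A.
A vs D: 1082–126 for A.
A beats every other option head-to-head.

A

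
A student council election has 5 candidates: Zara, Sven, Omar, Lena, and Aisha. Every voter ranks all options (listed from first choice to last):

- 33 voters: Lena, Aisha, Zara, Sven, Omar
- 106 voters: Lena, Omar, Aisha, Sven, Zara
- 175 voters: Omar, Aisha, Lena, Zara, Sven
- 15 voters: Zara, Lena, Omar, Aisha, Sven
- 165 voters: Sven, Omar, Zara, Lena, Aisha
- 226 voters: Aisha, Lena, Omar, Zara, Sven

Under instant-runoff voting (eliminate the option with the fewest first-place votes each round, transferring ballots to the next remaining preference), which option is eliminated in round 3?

Sven

Round 1: Zara 15, Sven 165, Omar 175, Lena 139, Aisha 226. Eliminate Zara.
Round 2: Sven 165, Omar 175, Lena 154, Aisha 226. Eliminate Lena.
Round 3: Sven 165, Omar 296, Aisha 259. Eliminate Sven.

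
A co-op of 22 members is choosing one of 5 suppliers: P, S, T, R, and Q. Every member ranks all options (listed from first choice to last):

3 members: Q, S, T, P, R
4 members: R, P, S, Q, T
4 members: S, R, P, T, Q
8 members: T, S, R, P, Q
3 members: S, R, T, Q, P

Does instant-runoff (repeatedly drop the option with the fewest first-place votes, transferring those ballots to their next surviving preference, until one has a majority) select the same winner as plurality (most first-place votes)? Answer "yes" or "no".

no

Instant-runoff — R1 P 0, S 7, T 8, R 4, Q 3 (P out); R2 S 7, T 8, R 4, Q 3 (Q out); R3 S 10, T 8, R 4 (R out); R4 S 14, T 8 (S winner). Winner: S.
Plurality — first-place votes: P 0, S 7, T 8, R 4, Q 3. Winner: T.
The two methods disagree.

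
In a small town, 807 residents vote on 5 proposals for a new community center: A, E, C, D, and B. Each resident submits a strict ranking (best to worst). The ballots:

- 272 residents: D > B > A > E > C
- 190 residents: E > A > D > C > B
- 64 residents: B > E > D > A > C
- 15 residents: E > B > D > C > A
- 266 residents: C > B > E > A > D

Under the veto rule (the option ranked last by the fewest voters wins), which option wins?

Last-place votes: A 15, E 0, C 336, D 266, B 190.
E is ranked last by the fewest voters, so E wins.

E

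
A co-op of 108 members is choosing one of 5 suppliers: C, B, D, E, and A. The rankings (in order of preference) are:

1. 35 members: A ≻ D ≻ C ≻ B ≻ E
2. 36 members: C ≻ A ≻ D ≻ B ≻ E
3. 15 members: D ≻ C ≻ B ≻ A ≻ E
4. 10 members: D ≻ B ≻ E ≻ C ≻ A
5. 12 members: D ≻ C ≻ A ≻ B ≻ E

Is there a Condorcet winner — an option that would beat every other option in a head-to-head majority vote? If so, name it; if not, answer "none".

none

Checking pairwise contests:
D beats C 72–36.
C beats B 98–10.
A beats D 71–37.
C beats E 98–10.
C beats A 73–35.
Every option loses at least one head-to-head, so there is no Condorcet winner.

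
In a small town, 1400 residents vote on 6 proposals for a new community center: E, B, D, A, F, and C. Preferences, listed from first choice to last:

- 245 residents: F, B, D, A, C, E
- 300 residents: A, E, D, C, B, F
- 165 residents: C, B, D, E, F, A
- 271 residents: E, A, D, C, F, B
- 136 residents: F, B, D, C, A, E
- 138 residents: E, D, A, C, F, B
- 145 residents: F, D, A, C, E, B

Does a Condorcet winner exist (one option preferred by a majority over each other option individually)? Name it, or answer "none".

none

Checking pairwise contests:
A beats E 826–574.
E beats B 854–546.
E beats D 709–691.
D beats A 829–571.
E beats F 874–526.
E beats C 709–691.
Every option loses at least one head-to-head, so there is no Condorcet winner.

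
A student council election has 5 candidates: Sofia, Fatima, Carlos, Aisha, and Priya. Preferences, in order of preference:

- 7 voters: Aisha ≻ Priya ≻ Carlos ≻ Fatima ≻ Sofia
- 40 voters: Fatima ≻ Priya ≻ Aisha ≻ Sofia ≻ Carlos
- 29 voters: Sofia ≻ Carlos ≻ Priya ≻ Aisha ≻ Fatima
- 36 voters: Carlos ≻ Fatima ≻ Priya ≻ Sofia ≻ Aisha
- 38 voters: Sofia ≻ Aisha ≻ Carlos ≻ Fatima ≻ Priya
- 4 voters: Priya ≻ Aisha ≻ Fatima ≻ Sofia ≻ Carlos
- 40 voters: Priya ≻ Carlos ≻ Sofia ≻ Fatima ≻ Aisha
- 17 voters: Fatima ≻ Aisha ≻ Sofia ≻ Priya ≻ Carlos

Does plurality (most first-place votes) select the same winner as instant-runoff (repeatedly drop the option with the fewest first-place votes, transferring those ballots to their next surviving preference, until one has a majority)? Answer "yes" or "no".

yes

Plurality — first-place votes: Sofia 67, Fatima 57, Carlos 36, Aisha 7, Priya 44. Winner: Sofia.
Instant-runoff — R1 Sofia 67, Fatima 57, Carlos 36, Aisha 7, Priya 44 (Aisha out); R2 Sofia 67, Fatima 57, Carlos 36, Priya 51 (Carlos out); R3 Sofia 67, Fatima 93, Priya 51 (Priya out); R4 Sofia 107, Fatima 104 (Sofia winner). Winner: Sofia.
The two methods agree.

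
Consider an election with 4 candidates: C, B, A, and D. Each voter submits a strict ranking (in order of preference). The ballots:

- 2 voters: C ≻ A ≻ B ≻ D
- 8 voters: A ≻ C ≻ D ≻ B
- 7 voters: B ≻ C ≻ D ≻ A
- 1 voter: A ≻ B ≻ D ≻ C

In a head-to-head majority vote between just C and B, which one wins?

C

Voters preferring C to B: 10; preferring B to C: 8.
C wins the head-to-head.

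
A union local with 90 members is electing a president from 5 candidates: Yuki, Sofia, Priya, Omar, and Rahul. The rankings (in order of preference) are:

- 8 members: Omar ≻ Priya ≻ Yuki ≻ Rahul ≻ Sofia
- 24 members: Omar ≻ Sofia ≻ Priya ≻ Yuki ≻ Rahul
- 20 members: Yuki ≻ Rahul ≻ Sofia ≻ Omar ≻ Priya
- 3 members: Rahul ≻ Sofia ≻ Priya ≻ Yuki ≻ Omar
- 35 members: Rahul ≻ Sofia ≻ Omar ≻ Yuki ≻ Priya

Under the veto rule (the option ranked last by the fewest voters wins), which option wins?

Yuki

Last-place votes: Yuki 0, Sofia 8, Priya 55, Omar 3, Rahul 24.
Yuki is ranked last by the fewest voters, so Yuki wins.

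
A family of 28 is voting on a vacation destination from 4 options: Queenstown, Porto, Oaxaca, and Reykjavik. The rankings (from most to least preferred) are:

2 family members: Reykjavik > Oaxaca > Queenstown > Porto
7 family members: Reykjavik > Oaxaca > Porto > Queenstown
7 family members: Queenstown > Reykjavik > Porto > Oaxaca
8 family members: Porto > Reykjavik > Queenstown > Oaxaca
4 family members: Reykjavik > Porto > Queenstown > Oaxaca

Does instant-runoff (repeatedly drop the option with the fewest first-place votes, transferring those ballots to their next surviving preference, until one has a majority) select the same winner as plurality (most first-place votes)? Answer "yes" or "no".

Instant-runoff — R1 Queenstown 7, Porto 8, Oaxaca 0, Reykjavik 13 (Oaxaca out); R2 Queenstown 7, Porto 8, Reykjavik 13 (Queenstown out); R3 Porto 8, Reykjavik 20 (Reykjavik winner). Winner: Reykjavik.
Plurality — first-place votes: Queenstown 7, Porto 8, Oaxaca 0, Reykjavik 13. Winner: Reykjavik.
The two methods agree.

yes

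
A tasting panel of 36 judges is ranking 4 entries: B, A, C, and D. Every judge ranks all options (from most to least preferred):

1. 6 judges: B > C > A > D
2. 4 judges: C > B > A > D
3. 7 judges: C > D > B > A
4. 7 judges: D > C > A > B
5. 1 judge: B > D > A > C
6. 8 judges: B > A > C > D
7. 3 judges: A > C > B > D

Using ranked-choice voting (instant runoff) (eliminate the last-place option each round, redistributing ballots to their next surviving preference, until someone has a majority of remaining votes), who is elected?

Round 1: B 15, A 3, C 11, D 7. Eliminate A.
Round 2: B 15, C 14, D 7. Eliminate D.
Round 3: B 15, C 21. C has a majority.

C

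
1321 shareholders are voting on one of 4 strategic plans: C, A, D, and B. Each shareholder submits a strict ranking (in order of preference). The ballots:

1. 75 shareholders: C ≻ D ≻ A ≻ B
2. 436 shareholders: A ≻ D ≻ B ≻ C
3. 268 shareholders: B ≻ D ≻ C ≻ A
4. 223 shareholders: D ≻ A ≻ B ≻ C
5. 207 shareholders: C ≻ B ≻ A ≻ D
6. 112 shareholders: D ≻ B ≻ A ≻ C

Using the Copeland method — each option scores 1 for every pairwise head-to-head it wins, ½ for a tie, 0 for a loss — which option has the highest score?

D

C: loses to A, D, and B → score 0.
A: beats C and B; loses to D → score 2.
D: beats C, A, and B → score 3.
B: beats C; loses to A and D → score 1.
D has the best pairwise record.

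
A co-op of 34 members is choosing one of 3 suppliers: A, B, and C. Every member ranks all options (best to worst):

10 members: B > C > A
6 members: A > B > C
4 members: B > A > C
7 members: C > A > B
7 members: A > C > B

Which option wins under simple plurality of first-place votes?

B

First-place votes: A 13, B 14, C 7.
B has the most first-place votes.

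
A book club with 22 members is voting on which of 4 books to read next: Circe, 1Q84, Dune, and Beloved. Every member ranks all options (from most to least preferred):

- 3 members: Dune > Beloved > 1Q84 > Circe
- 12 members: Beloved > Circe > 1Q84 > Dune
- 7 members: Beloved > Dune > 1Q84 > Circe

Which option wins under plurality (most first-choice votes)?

First-place votes: Circe 0, 1Q84 0, Dune 3, Beloved 19.
Beloved has the most first-place votes.

Beloved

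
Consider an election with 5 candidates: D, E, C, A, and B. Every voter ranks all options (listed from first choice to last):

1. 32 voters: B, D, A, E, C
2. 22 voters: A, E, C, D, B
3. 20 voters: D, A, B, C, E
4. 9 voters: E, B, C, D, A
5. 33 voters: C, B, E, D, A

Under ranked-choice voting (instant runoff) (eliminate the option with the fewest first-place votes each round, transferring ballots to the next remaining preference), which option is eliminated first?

E

Round 1: D 20, E 9, C 33, A 22, B 32. Eliminate E.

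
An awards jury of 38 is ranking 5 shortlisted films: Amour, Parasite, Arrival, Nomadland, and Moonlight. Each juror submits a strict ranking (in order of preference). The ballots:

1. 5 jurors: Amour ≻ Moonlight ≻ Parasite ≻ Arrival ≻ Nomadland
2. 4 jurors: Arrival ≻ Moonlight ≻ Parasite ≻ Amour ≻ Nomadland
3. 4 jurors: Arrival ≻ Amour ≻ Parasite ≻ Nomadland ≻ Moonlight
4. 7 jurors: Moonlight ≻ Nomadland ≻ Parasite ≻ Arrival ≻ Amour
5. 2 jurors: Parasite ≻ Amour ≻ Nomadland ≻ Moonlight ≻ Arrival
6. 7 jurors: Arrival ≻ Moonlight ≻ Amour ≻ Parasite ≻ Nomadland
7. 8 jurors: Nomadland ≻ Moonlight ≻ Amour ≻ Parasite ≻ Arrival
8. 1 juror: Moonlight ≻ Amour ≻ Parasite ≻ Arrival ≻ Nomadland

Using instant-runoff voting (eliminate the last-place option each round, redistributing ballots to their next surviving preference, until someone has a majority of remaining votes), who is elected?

Round 1: Amour 5, Parasite 2, Arrival 15, Nomadland 8, Moonlight 8. Eliminate Parasite.
Round 2: Amour 7, Arrival 15, Nomadland 8, Moonlight 8. Eliminate Amour.
Round 3: Arrival 15, Nomadland 10, Moonlight 13. Eliminate Nomadland.
Round 4: Arrival 15, Moonlight 23. Moonlight has a majority.

Moonlight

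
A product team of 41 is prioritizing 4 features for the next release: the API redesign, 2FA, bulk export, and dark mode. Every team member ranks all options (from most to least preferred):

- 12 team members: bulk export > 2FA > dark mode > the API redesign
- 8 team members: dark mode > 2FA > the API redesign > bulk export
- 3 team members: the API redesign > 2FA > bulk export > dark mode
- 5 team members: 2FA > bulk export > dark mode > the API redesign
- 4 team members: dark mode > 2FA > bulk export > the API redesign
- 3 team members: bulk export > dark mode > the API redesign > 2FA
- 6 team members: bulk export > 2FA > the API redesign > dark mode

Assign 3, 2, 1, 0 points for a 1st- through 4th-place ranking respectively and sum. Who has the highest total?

the API redesign: 12·0 + 8·1 + 3·3 + 5·0 + 4·0 + 3·1 + 6·1 = 26
2FA: 12·2 + 8·2 + 3·2 + 5·3 + 4·2 + 3·0 + 6·2 = 81
bulk export: 12·3 + 8·0 + 3·1 + 5·2 + 4·1 + 3·3 + 6·3 = 80
dark mode: 12·1 + 8·3 + 3·0 + 5·1 + 4·3 + 3·2 + 6·0 = 59
2FA has the highest Borda score (81).

2FA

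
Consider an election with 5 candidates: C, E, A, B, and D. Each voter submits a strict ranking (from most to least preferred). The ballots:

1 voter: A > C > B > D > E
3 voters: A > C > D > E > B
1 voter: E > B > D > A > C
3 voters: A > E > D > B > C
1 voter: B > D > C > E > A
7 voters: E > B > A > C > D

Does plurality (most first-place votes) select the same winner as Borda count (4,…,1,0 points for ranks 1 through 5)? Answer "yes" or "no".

yes

Plurality — first-place votes: C 0, E 8, A 7, B 1, D 0. Winner: E.
Borda — scores: C 21, E 45, A 43, B 33, D 18. Winner: E.
The two methods agree.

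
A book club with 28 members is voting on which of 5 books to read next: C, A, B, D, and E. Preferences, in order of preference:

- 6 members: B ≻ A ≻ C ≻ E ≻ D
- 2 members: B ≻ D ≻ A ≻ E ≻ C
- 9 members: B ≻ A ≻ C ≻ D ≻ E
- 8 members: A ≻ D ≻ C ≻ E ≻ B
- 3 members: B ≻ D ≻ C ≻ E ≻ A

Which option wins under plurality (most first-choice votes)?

First-place votes: C 0, A 8, B 20, D 0, E 0.
B has the most first-place votes.

B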